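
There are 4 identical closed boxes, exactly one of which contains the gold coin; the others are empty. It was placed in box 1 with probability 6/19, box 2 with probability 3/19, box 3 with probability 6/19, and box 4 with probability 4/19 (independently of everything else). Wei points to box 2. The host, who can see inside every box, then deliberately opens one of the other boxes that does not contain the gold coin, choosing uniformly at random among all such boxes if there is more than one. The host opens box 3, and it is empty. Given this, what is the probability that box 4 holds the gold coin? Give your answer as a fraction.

1/3

Condition on the true location of the gold coin.
If it is in box 1 (prior 6/19): the host has 2 equally likely choices, so probability 1/2; weight (6/19)·(1/2) = 3/19.
If it is in box 2 (prior 3/19): the host has 3 equally likely choices, so probability 1/3; weight (3/19)·(1/3) = 1/19.
If it is in box 3 (prior 6/19): the host opened box 3, so this case is ruled out; weight (6/19)·0 = 0.
If it is in box 4 (prior 4/19): the host has 2 equally likely choices, so probability 1/2; weight (4/19)·(1/2) = 2/19.
The weights sum to 6/19.
So P(the gold coin in box 4 | the host opened box 3) = (2/19) / (6/19) = 1/3.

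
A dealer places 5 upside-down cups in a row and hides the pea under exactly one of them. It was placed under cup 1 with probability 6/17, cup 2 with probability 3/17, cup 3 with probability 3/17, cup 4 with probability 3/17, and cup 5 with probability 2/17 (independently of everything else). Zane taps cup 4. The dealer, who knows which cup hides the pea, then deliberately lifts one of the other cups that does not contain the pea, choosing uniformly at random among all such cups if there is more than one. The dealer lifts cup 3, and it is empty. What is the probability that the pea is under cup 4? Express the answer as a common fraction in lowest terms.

9/53

Apply Bayes' rule, conditioning on where the pea actually is.
If it is under cup 1 (prior 6/17): the dealer has 3 equally likely choices, so probability 1/3; weight (6/17)·(1/3) = 2/17.
If it is under cup 2 (prior 3/17): the dealer has 3 equally likely choices, so probability 1/3; weight (3/17)·(1/3) = 1/17.
If it is under cup 3 (prior 3/17): the dealer opened cup 3, so this case is ruled out; weight (3/17)·0 = 0.
If it is under cup 4 (prior 3/17): the dealer has 4 equally likely choices, so probability 1/4; weight (3/17)·(1/4) = 3/68.
If it is under cup 5 (prior 2/17): the dealer has 3 equally likely choices, so probability 1/3; weight (2/17)·(1/3) = 2/51.
The weights sum to 53/204.
So P(the pea under cup 4 | the dealer opened cup 3) = (3/68) / (53/204) = 9/53.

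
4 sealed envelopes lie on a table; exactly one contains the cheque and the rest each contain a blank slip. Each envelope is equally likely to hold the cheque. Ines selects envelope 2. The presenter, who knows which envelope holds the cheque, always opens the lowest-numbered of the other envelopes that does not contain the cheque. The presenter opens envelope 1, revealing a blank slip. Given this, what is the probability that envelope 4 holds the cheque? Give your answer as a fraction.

1/3

Apply Bayes' rule, conditioning on where the cheque actually is.
If it is in envelope 1 (prior 1/4): the presenter opened envelope 1, so this case is ruled out; weight (1/4)·0 = 0.
If it is in any of envelopes 2, 3, and 4 (prior 1/4 each): envelope 1 is the lowest-numbered option available, probability 1; weight (1/4)·1 = 1/4 each.
The weights sum to 3/4.
So P(the cheque in envelope 4 | the presenter opened envelope 1) = (1/4) / (3/4) = 1/3.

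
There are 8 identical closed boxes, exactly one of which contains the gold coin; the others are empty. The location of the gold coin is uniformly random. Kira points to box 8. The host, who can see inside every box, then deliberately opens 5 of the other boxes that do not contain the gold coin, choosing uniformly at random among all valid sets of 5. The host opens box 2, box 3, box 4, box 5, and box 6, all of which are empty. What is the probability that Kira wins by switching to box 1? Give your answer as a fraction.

Apply Bayes' rule, conditioning on where the gold coin actually is.
If it is in either of boxes 1 and 7 (prior 1/8 each): the host has 6 equally likely choices, so probability 1/6; weight (1/8)·(1/6) = 1/48 each.
If it is in any of boxes 2, 3, 4, 5, and 6 (prior 1/8 each): that box was opened and seen not to hold the prize — ruled out; weight (1/8)·0 = 0 each.
If it is in box 8 (prior 1/8): the host has 21 equally likely choices, so probability 1/21; weight (1/8)·(1/21) = 1/168.
The weights sum to 1/21.
So P(the gold coin in box 1 | the host opened box 2, box 3, box 4, box 5, and box 6) = (1/48) / (1/21) = 7/16.

7/16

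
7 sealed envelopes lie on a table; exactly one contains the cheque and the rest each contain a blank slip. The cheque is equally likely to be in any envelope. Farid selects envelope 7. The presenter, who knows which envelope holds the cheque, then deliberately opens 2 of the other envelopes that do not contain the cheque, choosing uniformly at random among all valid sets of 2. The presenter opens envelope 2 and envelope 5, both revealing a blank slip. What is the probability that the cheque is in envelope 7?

Apply Bayes' rule, conditioning on where the cheque actually is.
If it is in any of envelopes 1, 3, 4, and 6 (prior 1/7 each): the presenter has 10 equally likely choices, so probability 1/10; weight (1/7)·(1/10) = 1/70 each.
If it is in either of envelopes 2 and 5 (prior 1/7 each): that envelope was opened and seen not to hold the prize — ruled out; weight (1/7)·0 = 0 each.
If it is in envelope 7 (prior 1/7): the presenter has 15 equally likely choices, so probability 1/15; weight (1/7)·(1/15) = 1/105.
The weights sum to 1/15.
So P(the cheque in envelope 7 | the presenter opened envelope 2 and envelope 5) = (1/105) / (1/15) = 1/7.

1/7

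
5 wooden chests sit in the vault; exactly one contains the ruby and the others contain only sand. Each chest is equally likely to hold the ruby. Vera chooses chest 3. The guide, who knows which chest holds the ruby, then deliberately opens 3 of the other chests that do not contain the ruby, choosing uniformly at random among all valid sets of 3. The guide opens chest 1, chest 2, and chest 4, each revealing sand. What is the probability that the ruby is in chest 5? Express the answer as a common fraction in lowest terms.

Condition on the true location of the ruby.
If it is in any of chests 1, 2, and 4 (prior 1/5 each): that chest was opened and seen not to hold the prize — ruled out; weight (1/5)·0 = 0 each.
If it is in chest 3 (prior 1/5): the guide has 4 equally likely choices, so probability 1/4; weight (1/5)·(1/4) = 1/20.
If it is in chest 5 (prior 1/5): the guide has no choice, probability 1; weight (1/5)·1 = 1/5.
The weights sum to 1/4.
So P(the ruby in chest 5 | the guide opened chest 1, chest 2, and chest 4) = (1/5) / (1/4) = 4/5.

4/5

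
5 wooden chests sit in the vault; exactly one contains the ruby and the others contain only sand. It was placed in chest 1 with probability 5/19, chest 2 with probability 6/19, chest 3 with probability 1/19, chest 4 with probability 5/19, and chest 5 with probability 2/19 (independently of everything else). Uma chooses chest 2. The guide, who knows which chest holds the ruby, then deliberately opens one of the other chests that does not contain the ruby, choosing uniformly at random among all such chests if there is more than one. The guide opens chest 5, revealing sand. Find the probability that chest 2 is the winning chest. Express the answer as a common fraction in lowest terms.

Consider each possible location of the ruby in turn.
If it is in either of chests 1 and 4 (prior 5/19 each): the guide has 3 equally likely choices, so probability 1/3; weight (5/19)·(1/3) = 5/57 each.
If it is in chest 2 (prior 6/19): the guide has 4 equally likely choices, so probability 1/4; weight (6/19)·(1/4) = 3/38.
If it is in chest 3 (prior 1/19): the guide has 3 equally likely choices, so probability 1/3; weight (1/19)·(1/3) = 1/57.
If it is in chest 5 (prior 2/19): the guide opened chest 5, so this case is ruled out; weight (2/19)·0 = 0.
The weights sum to 31/114.
So P(the ruby in chest 2 | the guide opened chest 5) = (3/38) / (31/114) = 9/31.

9/31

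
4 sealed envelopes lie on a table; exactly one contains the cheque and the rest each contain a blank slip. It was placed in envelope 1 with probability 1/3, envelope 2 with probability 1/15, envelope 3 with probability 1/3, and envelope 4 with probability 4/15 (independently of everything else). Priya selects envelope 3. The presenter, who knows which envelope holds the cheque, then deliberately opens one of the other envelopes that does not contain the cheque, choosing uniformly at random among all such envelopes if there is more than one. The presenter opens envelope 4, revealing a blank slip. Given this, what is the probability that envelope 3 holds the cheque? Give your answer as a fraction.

Consider each possible location of the cheque in turn.
If it is in envelope 1 (prior 1/3): the presenter has 2 equally likely choices, so probability 1/2; weight (1/3)·(1/2) = 1/6.
If it is in envelope 2 (prior 1/15): the presenter has 2 equally likely choices, so probability 1/2; weight (1/15)·(1/2) = 1/30.
If it is in envelope 3 (prior 1/3): the presenter has 3 equally likely choices, so probability 1/3; weight (1/3)·(1/3) = 1/9.
If it is in envelope 4 (prior 4/15): the presenter opened envelope 4, so this case is ruled out; weight (4/15)·0 = 0.
The weights sum to 14/45.
So P(the cheque in envelope 3 | the presenter opened envelope 4) = (1/9) / (14/45) = 5/14.

5/14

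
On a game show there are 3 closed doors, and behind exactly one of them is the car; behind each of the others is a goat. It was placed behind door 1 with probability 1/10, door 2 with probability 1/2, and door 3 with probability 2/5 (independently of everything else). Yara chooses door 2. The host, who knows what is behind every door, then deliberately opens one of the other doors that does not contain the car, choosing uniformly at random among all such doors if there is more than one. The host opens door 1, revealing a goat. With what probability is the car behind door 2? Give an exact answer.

5/13

Consider each possible location of the car in turn.
If it is behind door 1 (prior 1/10): the host opened door 1, so this case is ruled out; weight (1/10)·0 = 0.
If it is behind door 2 (prior 1/2): the host has 2 equally likely choices, so probability 1/2; weight (1/2)·(1/2) = 1/4.
If it is behind door 3 (prior 2/5): the host has no choice, probability 1; weight (2/5)·1 = 2/5.
The weights sum to 13/20.
So P(the car behind door 2 | the host opened door 1) = (1/4) / (13/20) = 5/13.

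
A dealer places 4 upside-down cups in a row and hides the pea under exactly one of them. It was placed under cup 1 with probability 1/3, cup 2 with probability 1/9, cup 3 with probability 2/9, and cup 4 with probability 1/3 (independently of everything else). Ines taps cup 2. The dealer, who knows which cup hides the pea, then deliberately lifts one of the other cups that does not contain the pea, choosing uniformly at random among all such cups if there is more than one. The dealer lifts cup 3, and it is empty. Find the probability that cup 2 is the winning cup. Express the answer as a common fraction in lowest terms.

Condition on the true location of the pea.
If it is under either of cups 1 and 4 (prior 1/3 each): the dealer has 2 equally likely choices, so probability 1/2; weight (1/3)·(1/2) = 1/6 each.
If it is under cup 2 (prior 1/9): the dealer has 3 equally likely choices, so probability 1/3; weight (1/9)·(1/3) = 1/27.
If it is under cup 3 (prior 2/9): the dealer opened cup 3, so this case is ruled out; weight (2/9)·0 = 0.
The weights sum to 10/27.
So P(the pea under cup 2 | the dealer opened cup 3) = (1/27) / (10/27) = 1/10.

1/10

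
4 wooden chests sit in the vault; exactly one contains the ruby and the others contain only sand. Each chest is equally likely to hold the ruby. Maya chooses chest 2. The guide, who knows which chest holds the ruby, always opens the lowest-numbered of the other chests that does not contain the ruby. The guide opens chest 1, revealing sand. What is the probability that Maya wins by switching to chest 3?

Consider each possible location of the ruby in turn.
If it is in chest 1 (prior 1/4): the guide opened chest 1, so this case is ruled out; weight (1/4)·0 = 0.
If it is in any of chests 2, 3, and 4 (prior 1/4 each): chest 1 is the lowest-numbered option available, probability 1; weight (1/4)·1 = 1/4 each.
The weights sum to 3/4.
So P(the ruby in chest 3 | the guide opened chest 1) = (1/4) / (3/4) = 1/3.

1/3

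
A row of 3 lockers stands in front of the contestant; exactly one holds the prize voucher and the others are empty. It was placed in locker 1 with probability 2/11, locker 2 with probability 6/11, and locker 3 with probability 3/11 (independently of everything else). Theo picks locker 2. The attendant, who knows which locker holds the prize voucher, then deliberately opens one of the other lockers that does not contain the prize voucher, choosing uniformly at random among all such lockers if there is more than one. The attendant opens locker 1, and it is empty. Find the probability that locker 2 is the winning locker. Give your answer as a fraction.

Condition on the true location of the prize voucher.
If it is in locker 1 (prior 2/11): the attendant opened locker 1, so this case is ruled out; weight (2/11)·0 = 0.
If it is in locker 2 (prior 6/11): the attendant has 2 equally likely choices, so probability 1/2; weight (6/11)·(1/2) = 3/11.
If it is in locker 3 (prior 3/11): the attendant has no choice, probability 1; weight (3/11)·1 = 3/11.
The weights sum to 6/11.
So P(the prize voucher in locker 2 | the attendant opened locker 1) = (3/11) / (6/11) = 1/2.

1/2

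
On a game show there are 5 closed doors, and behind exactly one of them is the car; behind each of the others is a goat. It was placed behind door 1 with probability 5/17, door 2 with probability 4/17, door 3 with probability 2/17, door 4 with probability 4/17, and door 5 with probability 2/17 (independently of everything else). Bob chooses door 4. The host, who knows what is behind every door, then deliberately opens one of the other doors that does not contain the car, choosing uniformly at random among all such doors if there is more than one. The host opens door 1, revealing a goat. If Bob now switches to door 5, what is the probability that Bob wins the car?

Condition on the true location of the car.
If it is behind door 1 (prior 5/17): the host opened door 1, so this case is ruled out; weight (5/17)·0 = 0.
If it is behind door 2 (prior 4/17): the host has 3 equally likely choices, so probability 1/3; weight (4/17)·(1/3) = 4/51.
If it is behind either of doors 3 and 5 (prior 2/17 each): the host has 3 equally likely choices, so probability 1/3; weight (2/17)·(1/3) = 2/51 each.
If it is behind door 4 (prior 4/17): the host has 4 equally likely choices, so probability 1/4; weight (4/17)·(1/4) = 1/17.
The weights sum to 11/51.
So P(the car behind door 5 | the host opened door 1) = (2/51) / (11/51) = 2/11.

2/11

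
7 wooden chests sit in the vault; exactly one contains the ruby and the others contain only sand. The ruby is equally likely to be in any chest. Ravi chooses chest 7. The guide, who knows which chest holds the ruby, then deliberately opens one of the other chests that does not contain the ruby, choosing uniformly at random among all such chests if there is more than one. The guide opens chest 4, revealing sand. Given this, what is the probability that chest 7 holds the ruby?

1/7

Consider each possible location of the ruby in turn.
If it is in any of chests 1, 2, 3, 5, and 6 (prior 1/7 each): the guide has 5 equally likely choices, so probability 1/5; weight (1/7)·(1/5) = 1/35 each.
If it is in chest 4 (prior 1/7): the guide opened chest 4, so this case is ruled out; weight (1/7)·0 = 0.
If it is in chest 7 (prior 1/7): the guide has 6 equally likely choices, so probability 1/6; weight (1/7)·(1/6) = 1/42.
The weights sum to 1/6.
So P(the ruby in chest 7 | the guide opened chest 4) = (1/42) / (1/6) = 1/7.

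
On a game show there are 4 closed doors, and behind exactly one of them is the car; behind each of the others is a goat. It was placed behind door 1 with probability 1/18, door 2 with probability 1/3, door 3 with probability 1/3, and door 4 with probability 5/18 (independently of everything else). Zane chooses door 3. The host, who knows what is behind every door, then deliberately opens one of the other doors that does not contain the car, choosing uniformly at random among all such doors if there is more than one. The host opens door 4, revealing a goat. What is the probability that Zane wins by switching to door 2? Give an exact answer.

Consider each possible location of the car in turn.
If it is behind door 1 (prior 1/18): the host has 2 equally likely choices, so probability 1/2; weight (1/18)·(1/2) = 1/36.
If it is behind door 2 (prior 1/3): the host has 2 equally likely choices, so probability 1/2; weight (1/3)·(1/2) = 1/6.
If it is behind door 3 (prior 1/3): the host has 3 equally likely choices, so probability 1/3; weight (1/3)·(1/3) = 1/9.
If it is behind door 4 (prior 5/18): the host opened door 4, so this case is ruled out; weight (5/18)·0 = 0.
The weights sum to 11/36.
So P(the car behind door 2 | the host opened door 4) = (1/6) / (11/36) = 6/11.

6/11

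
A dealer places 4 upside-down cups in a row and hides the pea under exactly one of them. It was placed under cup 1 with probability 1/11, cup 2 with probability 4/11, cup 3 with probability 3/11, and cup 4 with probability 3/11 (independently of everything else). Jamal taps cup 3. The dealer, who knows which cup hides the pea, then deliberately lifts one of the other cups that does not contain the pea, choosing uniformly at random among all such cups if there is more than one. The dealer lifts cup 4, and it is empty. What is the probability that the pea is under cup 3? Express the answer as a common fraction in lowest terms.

Consider each possible location of the pea in turn.
If it is under cup 1 (prior 1/11): the dealer has 2 equally likely choices, so probability 1/2; weight (1/11)·(1/2) = 1/22.
If it is under cup 2 (prior 4/11): the dealer has 2 equally likely choices, so probability 1/2; weight (4/11)·(1/2) = 2/11.
If it is under cup 3 (prior 3/11): the dealer has 3 equally likely choices, so probability 1/3; weight (3/11)·(1/3) = 1/11.
If it is under cup 4 (prior 3/11): the dealer opened cup 4, so this case is ruled out; weight (3/11)·0 = 0.
The weights sum to 7/22.
So P(the pea under cup 3 | the dealer opened cup 4) = (1/11) / (7/22) = 2/7.

2/7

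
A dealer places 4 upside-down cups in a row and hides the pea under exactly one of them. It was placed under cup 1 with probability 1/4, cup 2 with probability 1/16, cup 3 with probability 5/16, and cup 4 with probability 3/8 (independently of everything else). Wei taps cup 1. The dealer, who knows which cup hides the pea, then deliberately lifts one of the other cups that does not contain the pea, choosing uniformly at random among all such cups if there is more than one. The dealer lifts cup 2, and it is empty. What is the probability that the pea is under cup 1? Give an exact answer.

8/41

Apply Bayes' rule, conditioning on where the pea actually is.
If it is under cup 1 (prior 1/4): the dealer has 3 equally likely choices, so probability 1/3; weight (1/4)·(1/3) = 1/12.
If it is under cup 2 (prior 1/16): the dealer opened cup 2, so this case is ruled out; weight (1/16)·0 = 0.
If it is under cup 3 (prior 5/16): the dealer has 2 equally likely choices, so probability 1/2; weight (5/16)·(1/2) = 5/32.
If it is under cup 4 (prior 3/8): the dealer has 2 equally likely choices, so probability 1/2; weight (3/8)·(1/2) = 3/16.
The weights sum to 41/96.
So P(the pea under cup 1 | the dealer opened cup 2) = (1/12) / (41/96) = 8/41.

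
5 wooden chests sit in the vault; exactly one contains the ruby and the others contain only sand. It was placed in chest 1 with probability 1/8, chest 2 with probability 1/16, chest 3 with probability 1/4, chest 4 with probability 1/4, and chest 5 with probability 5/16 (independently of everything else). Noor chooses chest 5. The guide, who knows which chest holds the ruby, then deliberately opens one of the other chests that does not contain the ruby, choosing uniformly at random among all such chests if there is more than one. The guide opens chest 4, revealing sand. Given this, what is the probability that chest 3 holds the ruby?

16/43

Apply Bayes' rule, conditioning on where the ruby actually is.
If it is in chest 1 (prior 1/8): the guide has 3 equally likely choices, so probability 1/3; weight (1/8)·(1/3) = 1/24.
If it is in chest 2 (prior 1/16): the guide has 3 equally likely choices, so probability 1/3; weight (1/16)·(1/3) = 1/48.
If it is in chest 3 (prior 1/4): the guide has 3 equally likely choices, so probability 1/3; weight (1/4)·(1/3) = 1/12.
If it is in chest 4 (prior 1/4): the guide opened chest 4, so this case is ruled out; weight (1/4)·0 = 0.
If it is in chest 5 (prior 5/16): the guide has 4 equally likely choices, so probability 1/4; weight (5/16)·(1/4) = 5/64.
The weights sum to 43/192.
So P(the ruby in chest 3 | the guide opened chest 4) = (1/12) / (43/192) = 16/43.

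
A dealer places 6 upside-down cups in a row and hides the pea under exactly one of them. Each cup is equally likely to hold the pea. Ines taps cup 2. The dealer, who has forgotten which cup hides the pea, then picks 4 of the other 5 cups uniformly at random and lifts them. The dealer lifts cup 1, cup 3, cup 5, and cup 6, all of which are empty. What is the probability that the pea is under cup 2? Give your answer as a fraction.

Condition on the true location of the pea.
If it is under any of cups 1, 3, 5, and 6 (prior 1/6 each): that cup was opened and seen not to hold the prize — ruled out; weight (1/6)·0 = 0 each.
If it is under either of cups 2 and 4 (prior 1/6 each): the dealer picks exactly this set with probability 1/5 regardless, and none is the prize; weight (1/6)·(1/5) = 1/30 each.
The weights sum to 1/15.
So P(the pea under cup 2 | the dealer opened cup 1, cup 3, cup 5, and cup 6) = (1/30) / (1/15) = 1/2.

1/2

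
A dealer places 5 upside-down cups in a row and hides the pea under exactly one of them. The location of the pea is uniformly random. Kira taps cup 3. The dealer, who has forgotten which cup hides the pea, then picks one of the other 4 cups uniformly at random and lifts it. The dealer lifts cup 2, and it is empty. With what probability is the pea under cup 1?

Consider each possible location of the pea in turn.
If it is under any of cups 1, 3, 4, and 5 (prior 1/5 each): the dealer picks cup 2 with probability 1/4 regardless, and it is not the prize; weight (1/5)·(1/4) = 1/20 each.
If it is under cup 2 (prior 1/5): the dealer opened cup 2, so this case is ruled out; weight (1/5)·0 = 0.
The weights sum to 1/5.
So P(the pea under cup 1 | the dealer opened cup 2) = (1/20) / (1/5) = 1/4.

1/4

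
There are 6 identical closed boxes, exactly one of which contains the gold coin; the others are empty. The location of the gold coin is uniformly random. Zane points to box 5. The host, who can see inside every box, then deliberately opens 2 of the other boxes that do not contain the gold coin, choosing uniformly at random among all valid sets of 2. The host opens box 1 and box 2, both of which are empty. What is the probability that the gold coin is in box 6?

5/18

Consider each possible location of the gold coin in turn.
If it is in either of boxes 1 and 2 (prior 1/6 each): that box was opened and seen not to hold the prize — ruled out; weight (1/6)·0 = 0 each.
If it is in any of boxes 3, 4, and 6 (prior 1/6 each): the host has 6 equally likely choices, so probability 1/6; weight (1/6)·(1/6) = 1/36 each.
If it is in box 5 (prior 1/6): the host has 10 equally likely choices, so probability 1/10; weight (1/6)·(1/10) = 1/60.
The weights sum to 1/10.
So P(the gold coin in box 6 | the host opened box 1 and box 2) = (1/36) / (1/10) = 5/18.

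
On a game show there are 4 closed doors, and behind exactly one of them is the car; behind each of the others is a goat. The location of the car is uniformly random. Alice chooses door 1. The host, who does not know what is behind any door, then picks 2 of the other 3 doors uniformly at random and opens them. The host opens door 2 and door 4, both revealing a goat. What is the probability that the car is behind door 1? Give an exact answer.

1/2

Condition on the true location of the car.
If it is behind either of doors 1 and 3 (prior 1/4 each): the host picks exactly this set with probability 1/3 regardless, and none is the prize; weight (1/4)·(1/3) = 1/12 each.
If it is behind either of doors 2 and 4 (prior 1/4 each): that door was opened and seen not to hold the prize — ruled out; weight (1/4)·0 = 0 each.
The weights sum to 1/6.
So P(the car behind door 1 | the host opened door 2 and door 4) = (1/12) / (1/6) = 1/2.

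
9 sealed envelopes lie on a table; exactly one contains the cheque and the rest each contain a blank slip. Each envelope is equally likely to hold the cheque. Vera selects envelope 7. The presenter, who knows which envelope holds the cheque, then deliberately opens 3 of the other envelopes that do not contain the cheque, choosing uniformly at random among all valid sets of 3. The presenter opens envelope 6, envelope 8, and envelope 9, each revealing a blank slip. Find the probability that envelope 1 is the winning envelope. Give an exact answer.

Apply Bayes' rule, conditioning on where the cheque actually is.
If it is in any of envelopes 1, 2, 3, 4, and 5 (prior 1/9 each): the presenter has 35 equally likely choices, so probability 1/35; weight (1/9)·(1/35) = 1/315 each.
If it is in any of envelopes 6, 8, and 9 (prior 1/9 each): that envelope was opened and seen not to hold the prize — ruled out; weight (1/9)·0 = 0 each.
If it is in envelope 7 (prior 1/9): the presenter has 56 equally likely choices, so probability 1/56; weight (1/9)·(1/56) = 1/504.
The weights sum to 1/56.
So P(the cheque in envelope 1 | the presenter opened envelope 6, envelope 8, and envelope 9) = (1/315) / (1/56) = 8/45.

8/45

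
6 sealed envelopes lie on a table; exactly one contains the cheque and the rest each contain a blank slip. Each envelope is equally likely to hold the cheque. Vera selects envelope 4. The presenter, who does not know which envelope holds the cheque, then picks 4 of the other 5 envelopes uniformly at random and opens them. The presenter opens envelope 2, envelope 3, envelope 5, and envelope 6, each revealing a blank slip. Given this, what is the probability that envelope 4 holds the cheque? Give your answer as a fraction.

1/2

Consider each possible location of the cheque in turn.
If it is in either of envelopes 1 and 4 (prior 1/6 each): the presenter picks exactly this set with probability 1/5 regardless, and none is the prize; weight (1/6)·(1/5) = 1/30 each.
If it is in any of envelopes 2, 3, 5, and 6 (prior 1/6 each): that envelope was opened and seen not to hold the prize — ruled out; weight (1/6)·0 = 0 each.
The weights sum to 1/15.
So P(the cheque in envelope 4 | the presenter opened envelope 2, envelope 3, envelope 5, and envelope 6) = (1/30) / (1/15) = 1/2.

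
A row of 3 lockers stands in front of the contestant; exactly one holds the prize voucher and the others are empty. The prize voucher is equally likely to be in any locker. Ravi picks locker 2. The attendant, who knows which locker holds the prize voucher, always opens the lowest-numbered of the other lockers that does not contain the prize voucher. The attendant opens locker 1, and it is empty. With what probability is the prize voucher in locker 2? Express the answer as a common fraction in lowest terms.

1/2

Apply Bayes' rule, conditioning on where the prize voucher actually is.
If it is in locker 1 (prior 1/3): the attendant opened locker 1, so this case is ruled out; weight (1/3)·0 = 0.
If it is in either of lockers 2 and 3 (prior 1/3 each): locker 1 is the lowest-numbered option available, probability 1; weight (1/3)·1 = 1/3 each.
The weights sum to 2/3.
So P(the prize voucher in locker 2 | the attendant opened locker 1) = (1/3) / (2/3) = 1/2.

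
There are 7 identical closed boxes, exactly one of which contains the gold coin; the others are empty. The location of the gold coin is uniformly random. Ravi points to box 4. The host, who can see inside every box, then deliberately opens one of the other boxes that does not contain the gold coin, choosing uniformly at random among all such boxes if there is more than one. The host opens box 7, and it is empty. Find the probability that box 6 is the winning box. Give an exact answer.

6/35

Apply Bayes' rule, conditioning on where the gold coin actually is.
If it is in any of boxes 1, 2, 3, 5, and 6 (prior 1/7 each): the host has 5 equally likely choices, so probability 1/5; weight (1/7)·(1/5) = 1/35 each.
If it is in box 4 (prior 1/7): the host has 6 equally likely choices, so probability 1/6; weight (1/7)·(1/6) = 1/42.
If it is in box 7 (prior 1/7): the host opened box 7, so this case is ruled out; weight (1/7)·0 = 0.
The weights sum to 1/6.
So P(the gold coin in box 6 | the host opened box 7) = (1/35) / (1/6) = 6/35.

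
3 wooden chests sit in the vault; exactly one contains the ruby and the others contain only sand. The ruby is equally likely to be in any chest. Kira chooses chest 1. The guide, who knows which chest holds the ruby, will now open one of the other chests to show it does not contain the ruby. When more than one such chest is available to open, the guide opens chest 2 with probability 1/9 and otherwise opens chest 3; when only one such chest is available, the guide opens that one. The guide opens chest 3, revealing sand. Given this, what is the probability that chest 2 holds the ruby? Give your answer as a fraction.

Apply Bayes' rule, conditioning on where the ruby actually is.
If it is in chest 1 (prior 1/3): chest 2 is available but not opened, probability 8/9; weight (1/3)·(8/9) = 8/27.
If it is in chest 2 (prior 1/3): only chest 3 is available, probability 1; weight (1/3)·1 = 1/3.
If it is in chest 3 (prior 1/3): the guide opened chest 3, so this case is ruled out; weight (1/3)·0 = 0.
The weights sum to 17/27.
So P(the ruby in chest 2 | the guide opened chest 3) = (1/3) / (17/27) = 9/17.

9/17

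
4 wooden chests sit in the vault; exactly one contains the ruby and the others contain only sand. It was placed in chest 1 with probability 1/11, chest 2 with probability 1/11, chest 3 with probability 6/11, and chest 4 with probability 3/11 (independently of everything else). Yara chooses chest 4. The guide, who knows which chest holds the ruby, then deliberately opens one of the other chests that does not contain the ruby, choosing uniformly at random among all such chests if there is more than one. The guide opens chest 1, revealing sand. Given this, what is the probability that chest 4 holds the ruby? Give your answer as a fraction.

Apply Bayes' rule, conditioning on where the ruby actually is.
If it is in chest 1 (prior 1/11): the guide opened chest 1, so this case is ruled out; weight (1/11)·0 = 0.
If it is in chest 2 (prior 1/11): the guide has 2 equally likely choices, so probability 1/2; weight (1/11)·(1/2) = 1/22.
If it is in chest 3 (prior 6/11): the guide has 2 equally likely choices, so probability 1/2; weight (6/11)·(1/2) = 3/11.
If it is in chest 4 (prior 3/11): the guide has 3 equally likely choices, so probability 1/3; weight (3/11)·(1/3) = 1/11.
The weights sum to 9/22.
So P(the ruby in chest 4 | the guide opened chest 1) = (1/11) / (9/22) = 2/9.

2/9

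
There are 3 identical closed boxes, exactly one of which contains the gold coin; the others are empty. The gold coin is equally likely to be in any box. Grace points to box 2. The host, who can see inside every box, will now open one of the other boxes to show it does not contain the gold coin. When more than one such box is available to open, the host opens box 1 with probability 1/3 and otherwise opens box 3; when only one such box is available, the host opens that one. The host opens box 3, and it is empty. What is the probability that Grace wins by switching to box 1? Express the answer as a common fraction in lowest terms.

Apply Bayes' rule, conditioning on where the gold coin actually is.
If it is in box 1 (prior 1/3): only box 3 is available, probability 1; weight (1/3)·1 = 1/3.
If it is in box 2 (prior 1/3): box 1 is available but not opened, probability 2/3; weight (1/3)·(2/3) = 2/9.
If it is in box 3 (prior 1/3): the host opened box 3, so this case is ruled out; weight (1/3)·0 = 0.
The weights sum to 5/9.
So P(the gold coin in box 1 | the host opened box 3) = (1/3) / (5/9) = 3/5.

3/5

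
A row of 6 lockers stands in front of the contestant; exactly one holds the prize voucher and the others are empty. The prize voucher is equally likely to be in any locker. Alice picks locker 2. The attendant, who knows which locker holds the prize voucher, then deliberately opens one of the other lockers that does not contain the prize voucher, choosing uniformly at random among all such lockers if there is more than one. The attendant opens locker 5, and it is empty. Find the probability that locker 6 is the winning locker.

5/24

Apply Bayes' rule, conditioning on where the prize voucher actually is.
If it is in any of lockers 1, 3, 4, and 6 (prior 1/6 each): the attendant has 4 equally likely choices, so probability 1/4; weight (1/6)·(1/4) = 1/24 each.
If it is in locker 2 (prior 1/6): the attendant has 5 equally likely choices, so probability 1/5; weight (1/6)·(1/5) = 1/30.
If it is in locker 5 (prior 1/6): the attendant opened locker 5, so this case is ruled out; weight (1/6)·0 = 0.
The weights sum to 1/5.
So P(the prize voucher in locker 6 | the attendant opened locker 5) = (1/24) / (1/5) = 5/24.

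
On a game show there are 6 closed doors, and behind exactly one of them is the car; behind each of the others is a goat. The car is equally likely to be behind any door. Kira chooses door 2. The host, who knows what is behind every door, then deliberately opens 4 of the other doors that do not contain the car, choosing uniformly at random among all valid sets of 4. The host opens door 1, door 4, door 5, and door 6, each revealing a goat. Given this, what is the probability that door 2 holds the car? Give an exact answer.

1/6

Condition on the true location of the car.
If it is behind any of doors 1, 4, 5, and 6 (prior 1/6 each): that door was opened and seen not to hold the prize — ruled out; weight (1/6)·0 = 0 each.
If it is behind door 2 (prior 1/6): the host has 5 equally likely choices, so probability 1/5; weight (1/6)·(1/5) = 1/30.
If it is behind door 3 (prior 1/6): the host has no choice, probability 1; weight (1/6)·1 = 1/6.
The weights sum to 1/5.
So P(the car behind door 2 | the host opened door 1, door 4, door 5, and door 6) = (1/30) / (1/5) = 1/6.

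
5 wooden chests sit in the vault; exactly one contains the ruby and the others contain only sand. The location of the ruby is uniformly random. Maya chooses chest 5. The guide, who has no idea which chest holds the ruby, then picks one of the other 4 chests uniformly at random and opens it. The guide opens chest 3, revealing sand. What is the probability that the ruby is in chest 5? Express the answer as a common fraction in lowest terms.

Consider each possible location of the ruby in turn.
If it is in any of chests 1, 2, 4, and 5 (prior 1/5 each): the guide picks chest 3 with probability 1/4 regardless, and it is not the prize; weight (1/5)·(1/4) = 1/20 each.
If it is in chest 3 (prior 1/5): the guide opened chest 3, so this case is ruled out; weight (1/5)·0 = 0.
The weights sum to 1/5.
So P(the ruby in chest 5 | the guide opened chest 3) = (1/20) / (1/5) = 1/4.

1/4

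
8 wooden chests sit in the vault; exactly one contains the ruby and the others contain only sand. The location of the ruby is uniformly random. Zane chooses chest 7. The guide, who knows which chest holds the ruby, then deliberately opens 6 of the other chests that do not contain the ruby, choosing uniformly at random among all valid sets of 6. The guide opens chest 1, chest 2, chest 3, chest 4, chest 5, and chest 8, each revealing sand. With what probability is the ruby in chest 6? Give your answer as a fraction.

7/8

Condition on the true location of the ruby.
If it is in any of chests 1, 2, 3, 4, 5, and 8 (prior 1/8 each): that chest was opened and seen not to hold the prize — ruled out; weight (1/8)·0 = 0 each.
If it is in chest 6 (prior 1/8): the guide has no choice, probability 1; weight (1/8)·1 = 1/8.
If it is in chest 7 (prior 1/8): the guide has 7 equally likely choices, so probability 1/7; weight (1/8)·(1/7) = 1/56.
The weights sum to 1/7.
So P(the ruby in chest 6 | the guide opened chest 1, chest 2, chest 3, chest 4, chest 5, and chest 8) = (1/8) / (1/7) = 7/8.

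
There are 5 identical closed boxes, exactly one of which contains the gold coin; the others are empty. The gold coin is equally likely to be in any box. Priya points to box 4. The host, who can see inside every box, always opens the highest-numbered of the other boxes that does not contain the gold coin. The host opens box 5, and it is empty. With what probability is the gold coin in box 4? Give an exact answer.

1/4

Condition on the true location of the gold coin.
If it is in any of boxes 1, 2, 3, and 4 (prior 1/5 each): box 5 is the highest-numbered option available, probability 1; weight (1/5)·1 = 1/5 each.
If it is in box 5 (prior 1/5): the host opened box 5, so this case is ruled out; weight (1/5)·0 = 0.
The weights sum to 4/5.
So P(the gold coin in box 4 | the host opened box 5) = (1/5) / (4/5) = 1/4.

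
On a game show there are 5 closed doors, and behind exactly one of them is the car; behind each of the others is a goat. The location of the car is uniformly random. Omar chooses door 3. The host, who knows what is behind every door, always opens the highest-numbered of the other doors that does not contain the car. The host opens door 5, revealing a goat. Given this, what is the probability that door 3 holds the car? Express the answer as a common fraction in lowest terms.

Condition on the true location of the car.
If it is behind any of doors 1, 2, 3, and 4 (prior 1/5 each): door 5 is the highest-numbered option available, probability 1; weight (1/5)·1 = 1/5 each.
If it is behind door 5 (prior 1/5): the host opened door 5, so this case is ruled out; weight (1/5)·0 = 0.
The weights sum to 4/5.
So P(the car behind door 3 | the host opened door 5) = (1/5) / (4/5) = 1/4.

1/4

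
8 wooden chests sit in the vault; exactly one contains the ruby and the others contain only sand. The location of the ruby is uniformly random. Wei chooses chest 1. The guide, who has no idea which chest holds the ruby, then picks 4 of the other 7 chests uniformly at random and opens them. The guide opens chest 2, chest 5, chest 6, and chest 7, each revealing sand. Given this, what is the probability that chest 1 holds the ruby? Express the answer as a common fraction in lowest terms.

Apply Bayes' rule, conditioning on where the ruby actually is.
If it is in any of chests 1, 3, 4, and 8 (prior 1/8 each): the guide picks exactly this set with probability 1/35 regardless, and none is the prize; weight (1/8)·(1/35) = 1/280 each.
If it is in any of chests 2, 5, 6, and 7 (prior 1/8 each): that chest was opened and seen not to hold the prize — ruled out; weight (1/8)·0 = 0 each.
The weights sum to 1/70.
So P(the ruby in chest 1 | the guide opened chest 2, chest 5, chest 6, and chest 7) = (1/280) / (1/70) = 1/4.

1/4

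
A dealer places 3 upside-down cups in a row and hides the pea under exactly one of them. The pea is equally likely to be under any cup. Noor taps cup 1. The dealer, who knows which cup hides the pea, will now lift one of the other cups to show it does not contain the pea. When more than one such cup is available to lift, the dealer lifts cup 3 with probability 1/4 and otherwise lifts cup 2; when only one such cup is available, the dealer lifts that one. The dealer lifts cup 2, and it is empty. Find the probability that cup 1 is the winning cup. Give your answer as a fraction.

Apply Bayes' rule, conditioning on where the pea actually is.
If it is under cup 1 (prior 1/3): cup 3 is available but not opened, probability 3/4; weight (1/3)·(3/4) = 1/4.
If it is under cup 2 (prior 1/3): the dealer opened cup 2, so this case is ruled out; weight (1/3)·0 = 0.
If it is under cup 3 (prior 1/3): only cup 2 is available, probability 1; weight (1/3)·1 = 1/3.
The weights sum to 7/12.
So P(the pea under cup 1 | the dealer opened cup 2) = (1/4) / (7/12) = 3/7.

3/7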